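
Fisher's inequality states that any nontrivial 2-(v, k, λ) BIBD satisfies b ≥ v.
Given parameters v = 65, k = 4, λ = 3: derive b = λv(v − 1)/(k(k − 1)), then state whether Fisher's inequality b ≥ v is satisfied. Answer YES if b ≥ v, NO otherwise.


b = λv(v − 1)/(k(k − 1)) = 3·65·64/(4·3) = 12480/12 = 1040.
Compare with v = 65: b ≥ v, so Fisher's inequality holds.

YES


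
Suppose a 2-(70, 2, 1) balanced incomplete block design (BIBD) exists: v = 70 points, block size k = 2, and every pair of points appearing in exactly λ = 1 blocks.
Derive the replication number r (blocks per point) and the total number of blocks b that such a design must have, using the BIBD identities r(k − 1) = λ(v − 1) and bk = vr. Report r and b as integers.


Any 2-(v, k, λ) BIBD satisfies two necessary conditions:
  (i)  Each point sits in r blocks, and counting incidences through any fixed point gives r(k − 1) = λ(v − 1), so r = λ(v − 1)/(k − 1).
  (ii) Total incidences bk = vr, so b = vr/k.
Step 1: r = λ(v − 1)/(k − 1) = 1·(70 − 1)/(2 − 1) = 1·69/1 = 69/1 = 69.
Step 2: b = vr/k = 70·69/2 = 4830/2 = 2415.
Check integrality: r = 69 ∈ Z ✓, b = 2415 ∈ Z ✓.
(These identities are necessary conditions: they determine r and b for any design with these parameters, but do not by themselves prove that one exists.)

r = 69, b = 2415.


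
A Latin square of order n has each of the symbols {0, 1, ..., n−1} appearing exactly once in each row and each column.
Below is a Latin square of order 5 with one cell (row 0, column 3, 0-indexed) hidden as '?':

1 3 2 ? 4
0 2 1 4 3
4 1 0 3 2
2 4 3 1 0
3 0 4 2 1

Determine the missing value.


Row 0 contains symbols [1, 2, 3, 4] — missing [0].
Column 3 contains symbols [1, 2, 3, 4] — missing [0].
The missing symbol must appear in both missing sets; intersection = [0].
Therefore the hidden value is 0.

Missing value = 0.


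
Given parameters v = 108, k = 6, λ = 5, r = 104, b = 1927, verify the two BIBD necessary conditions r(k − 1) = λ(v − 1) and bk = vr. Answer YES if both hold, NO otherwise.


Condition (i): r(k − 1) = 104·5 = 520; λ(v − 1) = 5·107 = 535. Match? NO.
Condition (ii): bk = 1927·6 = 11562; vr = 108·104 = 11232. Match? NO.
Both conditions hold? NO.

NO


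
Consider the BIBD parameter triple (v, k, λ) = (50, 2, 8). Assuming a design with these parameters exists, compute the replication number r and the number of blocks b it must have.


Any 2-(v, k, λ) BIBD satisfies two necessary conditions:
  (i)  Each point sits in r blocks, and counting incidences through any fixed point gives r(k − 1) = λ(v − 1), so r = λ(v − 1)/(k − 1).
  (ii) Total incidences bk = vr, so b = vr/k.
Step 1: r = λ(v − 1)/(k − 1) = 8·(50 − 1)/(2 − 1) = 8·49/1 = 392/1 = 392.
Step 2: b = vr/k = 50·392/2 = 19600/2 = 9800.
Check integrality: r = 392 ∈ Z ✓, b = 9800 ∈ Z ✓.
(These identities are necessary conditions: they determine r and b for any design with these parameters, but do not by themselves prove that one exists.)

r = 392, b = 9800.


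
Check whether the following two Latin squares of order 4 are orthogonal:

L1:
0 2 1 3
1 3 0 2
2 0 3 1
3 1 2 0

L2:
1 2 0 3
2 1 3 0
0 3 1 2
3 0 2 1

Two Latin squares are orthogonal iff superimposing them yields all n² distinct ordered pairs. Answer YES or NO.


Form the n² = 16 superimposed pairs (L1[i][j], L2[i][j]), row by row (rows and columns indexed from 0):
row 0: (0,1) (2,2) (1,0) (3,3)
row 1: (1,2) (3,1) (0,3) (2,0)
row 2: (2,0) (0,3) (3,1) (1,2)
row 3: (3,3) (1,0) (2,2) (0,1)
Orthogonality requires all 16 pairs distinct.
But the pair (2,0) repeats: cell (1,3) has L1 = 2, L2 = 0, and cell (2,0) has L1 = 2, L2 = 0.
A repeated pair means some other pair never occurs (only 8 distinct pairs out of 16), so the squares are not orthogonal.
Conclusion: NO.

NO


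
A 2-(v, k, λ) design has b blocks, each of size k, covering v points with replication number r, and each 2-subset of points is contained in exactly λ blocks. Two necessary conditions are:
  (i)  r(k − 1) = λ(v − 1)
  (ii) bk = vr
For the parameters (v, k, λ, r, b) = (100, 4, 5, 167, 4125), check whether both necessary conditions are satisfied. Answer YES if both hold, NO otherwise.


Condition (i): r(k − 1) = 167·3 = 501; λ(v − 1) = 5·99 = 495. Match? NO.
Condition (ii): bk = 4125·4 = 16500; vr = 100·167 = 16700. Match? NO.
Both conditions hold? NO.

NO


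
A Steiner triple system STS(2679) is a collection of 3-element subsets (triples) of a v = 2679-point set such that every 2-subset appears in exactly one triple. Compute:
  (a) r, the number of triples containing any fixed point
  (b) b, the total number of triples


An STS(v) is a 2-(v, 3, 1) BIBD: block size k = 3, λ = 1.
Replication: r(k − 1) = λ(v − 1) ⇒ r·2 = 2679 − 1 = 2678 ⇒ r = 1339.
Block count: b = v(v − 1)/6 = 2679·2678/6 = 7174362/6 = 1195727.
(Check via bk = vr: 1195727·3 = 3587181 = 2679·1339 = 3587181 ✓.)

r = 1339, b = 1195727.


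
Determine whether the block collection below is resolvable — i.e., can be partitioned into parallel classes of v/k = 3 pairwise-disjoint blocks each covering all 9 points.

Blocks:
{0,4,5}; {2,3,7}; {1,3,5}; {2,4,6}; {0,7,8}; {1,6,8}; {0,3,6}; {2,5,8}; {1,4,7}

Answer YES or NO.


v = 9, block size k = 3, number of blocks = 9.
For resolvability, blocks must partition into parallel classes of size v/k = 3.
Total blocks must therefore be a multiple of 3: 9 = 3·3 + 0 ⇒ divisible ✓.
Greedy packing gives 3 candidate class(es). Each should be a full parallel class (size 3, covers all 9 points).
  Class 1 (3 blocks): {0,4,5}; {2,3,7}; {1,6,8}. Points covered: [0, 1, 2, 3, 4, 5, 6, 7, 8].
  Class 2 (3 blocks): {1,3,5}; {2,4,6}; {0,7,8}. Points covered: [0, 1, 2, 3, 4, 5, 6, 7, 8].
  Class 3 (3 blocks): {0,3,6}; {2,5,8}; {1,4,7}. Points covered: [0, 1, 2, 3, 4, 5, 6, 7, 8].
All classes full (size 3)? YES. All classes cover every point? YES.
Resolvable? YES.

YES


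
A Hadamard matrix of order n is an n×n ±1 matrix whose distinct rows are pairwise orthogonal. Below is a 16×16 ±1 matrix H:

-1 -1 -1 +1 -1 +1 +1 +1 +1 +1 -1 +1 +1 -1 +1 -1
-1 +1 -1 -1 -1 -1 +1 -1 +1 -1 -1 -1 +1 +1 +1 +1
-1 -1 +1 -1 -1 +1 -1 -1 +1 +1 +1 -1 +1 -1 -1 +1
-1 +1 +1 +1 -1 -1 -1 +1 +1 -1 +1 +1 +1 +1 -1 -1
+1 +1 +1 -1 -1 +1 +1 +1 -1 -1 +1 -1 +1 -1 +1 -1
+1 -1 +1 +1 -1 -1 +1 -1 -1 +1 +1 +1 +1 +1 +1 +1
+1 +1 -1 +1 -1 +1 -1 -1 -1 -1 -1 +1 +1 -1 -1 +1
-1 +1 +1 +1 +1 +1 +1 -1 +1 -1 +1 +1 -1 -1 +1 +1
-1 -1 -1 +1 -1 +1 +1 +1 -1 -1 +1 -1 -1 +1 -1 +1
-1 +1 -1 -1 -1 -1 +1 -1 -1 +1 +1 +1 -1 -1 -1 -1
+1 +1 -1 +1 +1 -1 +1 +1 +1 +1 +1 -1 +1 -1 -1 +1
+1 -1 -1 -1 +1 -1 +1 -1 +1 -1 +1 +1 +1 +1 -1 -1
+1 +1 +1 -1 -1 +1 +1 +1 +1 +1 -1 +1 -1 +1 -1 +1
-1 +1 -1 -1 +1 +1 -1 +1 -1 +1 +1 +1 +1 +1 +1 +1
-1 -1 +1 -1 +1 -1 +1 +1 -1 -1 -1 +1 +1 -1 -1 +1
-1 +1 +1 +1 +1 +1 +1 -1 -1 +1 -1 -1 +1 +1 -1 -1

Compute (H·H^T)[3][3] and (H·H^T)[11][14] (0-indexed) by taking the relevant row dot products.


Row 3 of H: [-1, 1, 1, 1, -1, -1, -1, 1, 1, -1, 1, 1, 1, 1, -1, -1].
Row 11 of H: [1, -1, -1, -1, 1, -1, 1, -1, 1, -1, 1, 1, 1, 1, -1, -1].
Row 14 of H: [-1, -1, 1, -1, 1, -1, 1, 1, -1, -1, -1, 1, 1, -1, -1, 1].
(H·H^T)[3][3] = Σ_j H[3][j]·H[3][j] = (-1)² + (1)² + (1)² + (1)² + (-1)² + (-1)² + (-1)² + (1)² + (1)² + (-1)² + (1)² + (1)² + (1)² + (1)² + (-1)² + (-1)² = 1 + 1 + 1 + 1 + 1 + 1 + 1 + 1 + 1 + 1 + 1 + 1 + 1 + 1 + 1 + 1 = 16.
(H·H^T)[11][14] = Σ_j H[11][j]·H[14][j] = (1)·(-1) + (-1)·(-1) + (-1)·(1) + (-1)·(-1) + (1)·(1) + (-1)·(-1) + (1)·(1) + (-1)·(1) + (1)·(-1) + (-1)·(-1) + (1)·(-1) + (1)·(1) + (1)·(1) + (1)·(-1) + (-1)·(-1) + (-1)·(1) = -1 + 1 + -1 + 1 + 1 + 1 + 1 + -1 + -1 + 1 + -1 + 1 + 1 + -1 + 1 + -1 = 2.
Rows 11 and 14 are not orthogonal (dot product = 2 ≠ 0), so H is not a Hadamard matrix.

(3,3) entry = 16; (11,14) entry = 2.


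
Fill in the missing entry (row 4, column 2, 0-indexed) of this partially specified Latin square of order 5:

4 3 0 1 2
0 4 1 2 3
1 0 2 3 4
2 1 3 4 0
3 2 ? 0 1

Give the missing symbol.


Row 4 contains symbols [0, 1, 2, 3] — missing [4].
Column 2 contains symbols [0, 1, 2, 3] — missing [4].
The missing symbol must appear in both missing sets; intersection = [4].
Therefore the hidden value is 4.

Missing value = 4.


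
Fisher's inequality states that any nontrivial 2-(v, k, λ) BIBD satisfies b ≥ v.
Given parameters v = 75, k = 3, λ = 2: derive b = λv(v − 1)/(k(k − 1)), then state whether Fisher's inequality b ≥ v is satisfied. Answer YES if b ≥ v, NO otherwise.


b = λv(v − 1)/(k(k − 1)) = 2·75·74/(3·2) = 11100/6 = 1850.
Compare with v = 75: b ≥ v, so Fisher's inequality holds.

YES


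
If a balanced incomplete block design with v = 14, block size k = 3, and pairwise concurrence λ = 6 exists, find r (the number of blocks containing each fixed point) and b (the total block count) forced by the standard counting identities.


Any 2-(v, k, λ) BIBD satisfies two necessary conditions:
  (i)  Each point sits in r blocks, and counting incidences through any fixed point gives r(k − 1) = λ(v − 1), so r = λ(v − 1)/(k − 1).
  (ii) Total incidences bk = vr, so b = vr/k.
Step 1: r = λ(v − 1)/(k − 1) = 6·(14 − 1)/(3 − 1) = 6·13/2 = 78/2 = 39.
Step 2: b = vr/k = 14·39/3 = 546/3 = 182.
Check integrality: r = 39 ∈ Z ✓, b = 182 ∈ Z ✓.
(These identities are necessary conditions: they determine r and b for any design with these parameters, but do not by themselves prove that one exists.)

r = 39, b = 182.


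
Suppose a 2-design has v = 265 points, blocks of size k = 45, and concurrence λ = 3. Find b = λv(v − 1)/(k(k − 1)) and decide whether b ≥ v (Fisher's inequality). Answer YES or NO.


r = λ(v − 1)/(k − 1) = 3·264/44 = 18.
b = vr/k = 265·18/45 = 106.
Fisher's inequality: b ≥ v ⇔ 106 ≥ 265? NO.

NO


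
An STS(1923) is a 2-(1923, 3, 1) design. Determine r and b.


An STS(v) is a 2-(v, 3, 1) BIBD: block size k = 3, λ = 1.
Replication: r(k − 1) = λ(v − 1) ⇒ r·2 = 1923 − 1 = 1922 ⇒ r = 961.
Block count: b = v(v − 1)/6 = 1923·1922/6 = 3696006/6 = 616001.
(Check via bk = vr: 616001·3 = 1848003 = 1923·961 = 1848003 ✓.)

r = 961, b = 616001.


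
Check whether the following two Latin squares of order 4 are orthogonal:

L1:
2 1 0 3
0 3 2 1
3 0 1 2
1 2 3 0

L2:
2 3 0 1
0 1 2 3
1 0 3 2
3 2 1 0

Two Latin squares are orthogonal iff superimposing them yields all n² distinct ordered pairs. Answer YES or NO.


Form the n² = 16 superimposed pairs (L1[i][j], L2[i][j]), row by row (rows and columns indexed from 0):
row 0: (2,2) (1,3) (0,0) (3,1)
row 1: (0,0) (3,1) (2,2) (1,3)
row 2: (3,1) (0,0) (1,3) (2,2)
row 3: (1,3) (2,2) (3,1) (0,0)
Orthogonality requires all 16 pairs distinct.
But the pair (0,0) repeats: cell (0,2) has L1 = 0, L2 = 0, and cell (1,0) has L1 = 0, L2 = 0.
A repeated pair means some other pair never occurs (only 4 distinct pairs out of 16), so the squares are not orthogonal.
Conclusion: NO.

NO


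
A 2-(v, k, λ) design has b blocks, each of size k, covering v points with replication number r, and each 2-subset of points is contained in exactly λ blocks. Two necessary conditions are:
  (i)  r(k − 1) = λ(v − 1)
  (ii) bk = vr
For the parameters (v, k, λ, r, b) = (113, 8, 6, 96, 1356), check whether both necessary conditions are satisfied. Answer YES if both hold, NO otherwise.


Condition (i): r(k − 1) = 96·7 = 672; λ(v − 1) = 6·112 = 672. Match? YES.
Condition (ii): bk = 1356·8 = 10848; vr = 113·96 = 10848. Match? YES.
Both conditions hold? YES.

YES


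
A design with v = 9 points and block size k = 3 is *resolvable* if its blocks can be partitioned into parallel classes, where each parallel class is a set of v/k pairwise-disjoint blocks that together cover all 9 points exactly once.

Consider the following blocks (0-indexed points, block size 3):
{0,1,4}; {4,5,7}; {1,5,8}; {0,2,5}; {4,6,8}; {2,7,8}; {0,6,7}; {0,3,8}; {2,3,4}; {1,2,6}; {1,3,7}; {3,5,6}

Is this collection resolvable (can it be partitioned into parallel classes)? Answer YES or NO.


v = 9, block size k = 3, number of blocks = 12.
For resolvability, blocks must partition into parallel classes of size v/k = 3.
Total blocks must therefore be a multiple of 3: 12 = 3·4 + 0 ⇒ divisible ✓.
Greedy packing gives 4 candidate class(es). Each should be a full parallel class (size 3, covers all 9 points).
  Class 1 (3 blocks): {0,1,4}; {2,7,8}; {3,5,6}. Points covered: [0, 1, 2, 3, 4, 5, 6, 7, 8].
  Class 2 (3 blocks): {4,5,7}; {0,3,8}; {1,2,6}. Points covered: [0, 1, 2, 3, 4, 5, 6, 7, 8].
  Class 3 (3 blocks): {1,5,8}; {0,6,7}; {2,3,4}. Points covered: [0, 1, 2, 3, 4, 5, 6, 7, 8].
  Class 4 (3 blocks): {0,2,5}; {4,6,8}; {1,3,7}. Points covered: [0, 1, 2, 3, 4, 5, 6, 7, 8].
All classes full (size 3)? YES. All classes cover every point? YES.
Resolvable? YES.

YES


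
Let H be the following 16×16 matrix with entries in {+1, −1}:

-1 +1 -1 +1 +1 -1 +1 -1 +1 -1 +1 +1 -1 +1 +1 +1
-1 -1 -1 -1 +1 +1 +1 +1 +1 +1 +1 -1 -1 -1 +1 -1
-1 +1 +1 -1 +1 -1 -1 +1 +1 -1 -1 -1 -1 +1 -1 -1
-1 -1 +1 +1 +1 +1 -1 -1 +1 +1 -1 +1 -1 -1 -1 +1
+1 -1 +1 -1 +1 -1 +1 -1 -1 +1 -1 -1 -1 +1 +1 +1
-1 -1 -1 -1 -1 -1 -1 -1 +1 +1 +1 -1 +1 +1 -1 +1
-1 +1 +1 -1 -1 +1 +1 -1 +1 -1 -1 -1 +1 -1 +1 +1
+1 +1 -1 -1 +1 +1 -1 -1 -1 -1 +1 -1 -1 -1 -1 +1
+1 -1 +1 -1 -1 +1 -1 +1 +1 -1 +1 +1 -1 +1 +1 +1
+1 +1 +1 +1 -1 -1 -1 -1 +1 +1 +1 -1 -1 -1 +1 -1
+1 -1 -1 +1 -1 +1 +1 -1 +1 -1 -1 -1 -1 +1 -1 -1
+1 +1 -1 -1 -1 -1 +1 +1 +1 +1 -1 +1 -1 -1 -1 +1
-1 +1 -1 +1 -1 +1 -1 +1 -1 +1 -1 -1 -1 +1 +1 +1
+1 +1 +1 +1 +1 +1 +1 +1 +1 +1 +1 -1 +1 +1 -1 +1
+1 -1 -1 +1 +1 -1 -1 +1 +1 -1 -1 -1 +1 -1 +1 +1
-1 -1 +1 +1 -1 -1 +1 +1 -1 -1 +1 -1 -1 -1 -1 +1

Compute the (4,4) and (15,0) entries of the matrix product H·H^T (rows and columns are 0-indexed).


Row 0 of H: [-1, 1, -1, 1, 1, -1, 1, -1, 1, -1, 1, 1, -1, 1, 1, 1].
Row 4 of H: [1, -1, 1, -1, 1, -1, 1, -1, -1, 1, -1, -1, -1, 1, 1, 1].
Row 15 of H: [-1, -1, 1, 1, -1, -1, 1, 1, -1, -1, 1, -1, -1, -1, -1, 1].
(H·H^T)[4][4] = Σ_j H[4][j]·H[4][j] = (1)² + (-1)² + (1)² + (-1)² + (1)² + (-1)² + (1)² + (-1)² + (-1)² + (1)² + (-1)² + (-1)² + (-1)² + (1)² + (1)² + (1)² = 1 + 1 + 1 + 1 + 1 + 1 + 1 + 1 + 1 + 1 + 1 + 1 + 1 + 1 + 1 + 1 = 16.
(H·H^T)[15][0] = Σ_j H[15][j]·H[0][j] = (-1)·(-1) + (-1)·(1) + (1)·(-1) + (1)·(1) + (-1)·(1) + (-1)·(-1) + (1)·(1) + (1)·(-1) + (-1)·(1) + (-1)·(-1) + (1)·(1) + (-1)·(1) + (-1)·(-1) + (-1)·(1) + (-1)·(1) + (1)·(1) = 1 + -1 + -1 + 1 + -1 + 1 + 1 + -1 + -1 + 1 + 1 + -1 + 1 + -1 + -1 + 1 = 0.
So rows 15 and 0 are orthogonal; the diagonal entry equals n = 16.

(4,4) entry = 16; (15,0) entry = 0.


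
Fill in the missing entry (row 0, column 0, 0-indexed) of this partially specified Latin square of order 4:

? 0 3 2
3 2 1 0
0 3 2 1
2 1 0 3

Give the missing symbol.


Row 0 contains symbols [0, 2, 3] — missing [1].
Column 0 contains symbols [0, 2, 3] — missing [1].
The missing symbol must appear in both missing sets; intersection = [1].
Therefore the hidden value is 1.

Missing value = 1.


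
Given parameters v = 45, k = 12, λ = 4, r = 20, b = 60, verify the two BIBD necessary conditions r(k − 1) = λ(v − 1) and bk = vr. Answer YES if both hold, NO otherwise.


Condition (i): r(k − 1) = 20·11 = 220; λ(v − 1) = 4·44 = 176. Match? NO.
Condition (ii): bk = 60·12 = 720; vr = 45·20 = 900. Match? NO.
Both conditions hold? NO.

NO


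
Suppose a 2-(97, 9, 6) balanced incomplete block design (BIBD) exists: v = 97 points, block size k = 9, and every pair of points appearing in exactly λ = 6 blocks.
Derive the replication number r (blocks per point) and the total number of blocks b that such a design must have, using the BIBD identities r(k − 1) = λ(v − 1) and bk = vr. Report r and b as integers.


Any 2-(v, k, λ) BIBD satisfies two necessary conditions:
  (i)  Each point sits in r blocks, and counting incidences through any fixed point gives r(k − 1) = λ(v − 1), so r = λ(v − 1)/(k − 1).
  (ii) Total incidences bk = vr, so b = vr/k.
Step 1: r = λ(v − 1)/(k − 1) = 6·(97 − 1)/(9 − 1) = 6·96/8 = 576/8 = 72.
Step 2: b = vr/k = 97·72/9 = 6984/9 = 776.
Check integrality: r = 72 ∈ Z ✓, b = 776 ∈ Z ✓.
(These identities are necessary conditions: they determine r and b for any design with these parameters, but do not by themselves prove that one exists.)

r = 72, b = 776.


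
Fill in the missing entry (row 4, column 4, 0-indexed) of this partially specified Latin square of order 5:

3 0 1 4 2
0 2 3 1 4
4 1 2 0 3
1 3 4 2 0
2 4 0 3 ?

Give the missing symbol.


Row 4 contains symbols [0, 2, 3, 4] — missing [1].
Column 4 contains symbols [0, 2, 3, 4] — missing [1].
The missing symbol must appear in both missing sets; intersection = [1].
Therefore the hidden value is 1.

Missing value = 1.


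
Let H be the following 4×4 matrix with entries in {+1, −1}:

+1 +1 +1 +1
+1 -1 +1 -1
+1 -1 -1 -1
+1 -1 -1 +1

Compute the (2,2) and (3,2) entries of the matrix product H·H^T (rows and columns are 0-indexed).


Row 2 of H: [1, -1, -1, -1].
Row 3 of H: [1, -1, -1, 1].
(H·H^T)[2][2] = Σ_j H[2][j]·H[2][j] = (1)² + (-1)² + (-1)² + (-1)² = 1 + 1 + 1 + 1 = 4.
(H·H^T)[3][2] = Σ_j H[3][j]·H[2][j] = (1)·(1) + (-1)·(-1) + (-1)·(-1) + (1)·(-1) = 1 + 1 + 1 + -1 = 2.
Rows 3 and 2 are not orthogonal (dot product = 2 ≠ 0), so H is not a Hadamard matrix.

(2,2) entry = 4; (3,2) entry = 2.


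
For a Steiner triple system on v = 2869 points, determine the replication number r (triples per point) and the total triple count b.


An STS(v) is a 2-(v, 3, 1) BIBD: block size k = 3, λ = 1.
Replication: r(k − 1) = λ(v − 1) ⇒ r·2 = 2869 − 1 = 2868 ⇒ r = 1434.
Block count: bk = vr ⇒ b·3 = 2869·1434 = 4114146 ⇒ b = 1371382.

r = 1434, b = 1371382.


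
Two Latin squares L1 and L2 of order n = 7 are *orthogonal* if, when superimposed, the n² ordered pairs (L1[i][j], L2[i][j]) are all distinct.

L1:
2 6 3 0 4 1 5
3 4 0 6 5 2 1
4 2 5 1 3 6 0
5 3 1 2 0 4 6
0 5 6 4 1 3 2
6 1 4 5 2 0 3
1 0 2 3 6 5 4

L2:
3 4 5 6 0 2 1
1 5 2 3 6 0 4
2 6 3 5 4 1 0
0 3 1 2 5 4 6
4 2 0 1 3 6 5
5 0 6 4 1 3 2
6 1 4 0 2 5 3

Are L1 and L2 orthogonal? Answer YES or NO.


Form the n² = 49 superimposed pairs (L1[i][j], L2[i][j]), row by row (rows and columns indexed from 0):
row 0: (2,3) (6,4) (3,5) (0,6) (4,0) (1,2) (5,1)
row 1: (3,1) (4,5) (0,2) (6,3) (5,6) (2,0) (1,4)
row 2: (4,2) (2,6) (5,3) (1,5) (3,4) (6,1) (0,0)
row 3: (5,0) (3,3) (1,1) (2,2) (0,5) (4,4) (6,6)
row 4: (0,4) (5,2) (6,0) (4,1) (1,3) (3,6) (2,5)
row 5: (6,5) (1,0) (4,6) (5,4) (2,1) (0,3) (3,2)
row 6: (1,6) (0,1) (2,4) (3,0) (6,2) (5,5) (4,3)
Orthogonality requires all 49 pairs distinct.
Check by first coordinate: for each symbol s of L1, list the L2 entries in the n cells where L1 = s; they must all differ.
  L1 = 0: L2 entries (in reading order) 6, 2, 0, 5, 4, 3, 1 — all 7 distinct ✓
  L1 = 1: L2 entries (in reading order) 2, 4, 5, 1, 3, 0, 6 — all 7 distinct ✓
  L1 = 2: L2 entries (in reading order) 3, 0, 6, 2, 5, 1, 4 — all 7 distinct ✓
  L1 = 3: L2 entries (in reading order) 5, 1, 4, 3, 6, 2, 0 — all 7 distinct ✓
  L1 = 4: L2 entries (in reading order) 0, 5, 2, 4, 1, 6, 3 — all 7 distinct ✓
  L1 = 5: L2 entries (in reading order) 1, 6, 3, 0, 2, 4, 5 — all 7 distinct ✓
  L1 = 6: L2 entries (in reading order) 4, 3, 1, 6, 0, 5, 2 — all 7 distinct ✓
Every symbol of L1 meets every symbol of L2 exactly once, so all 49 pairs are distinct (49 of 49).
Conclusion: YES.

YES


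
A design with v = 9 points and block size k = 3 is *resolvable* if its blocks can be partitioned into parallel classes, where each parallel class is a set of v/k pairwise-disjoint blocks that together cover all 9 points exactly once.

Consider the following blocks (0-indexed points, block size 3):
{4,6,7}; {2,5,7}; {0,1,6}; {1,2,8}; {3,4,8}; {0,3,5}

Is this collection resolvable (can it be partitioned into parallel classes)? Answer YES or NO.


v = 9, block size k = 3, number of blocks = 6.
For resolvability, blocks must partition into parallel classes of size v/k = 3.
Total blocks must therefore be a multiple of 3: 6 = 3·2 + 0 ⇒ divisible ✓.
Greedy packing gives 2 candidate class(es). Each should be a full parallel class (size 3, covers all 9 points).
  Class 1 (3 blocks): {4,6,7}; {1,2,8}; {0,3,5}. Points covered: [0, 1, 2, 3, 4, 5, 6, 7, 8].
  Class 2 (3 blocks): {2,5,7}; {0,1,6}; {3,4,8}. Points covered: [0, 1, 2, 3, 4, 5, 6, 7, 8].
All classes full (size 3)? YES. All classes cover every point? YES.
Resolvable? YES.

YES


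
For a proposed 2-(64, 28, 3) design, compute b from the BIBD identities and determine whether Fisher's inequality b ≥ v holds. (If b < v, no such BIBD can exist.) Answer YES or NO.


b = λv(v − 1)/(k(k − 1)) = 3·64·63/(28·27) = 12096/756 = 16.
Compare with v = 64: b < v, so Fisher's inequality fails.

NO


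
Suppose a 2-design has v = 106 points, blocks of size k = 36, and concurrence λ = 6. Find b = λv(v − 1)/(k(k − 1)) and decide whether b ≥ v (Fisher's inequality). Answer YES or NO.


b = λv(v − 1)/(k(k − 1)) = 6·106·105/(36·35) = 66780/1260 = 53.
Compare with v = 106: b < v, so Fisher's inequality fails.

NO


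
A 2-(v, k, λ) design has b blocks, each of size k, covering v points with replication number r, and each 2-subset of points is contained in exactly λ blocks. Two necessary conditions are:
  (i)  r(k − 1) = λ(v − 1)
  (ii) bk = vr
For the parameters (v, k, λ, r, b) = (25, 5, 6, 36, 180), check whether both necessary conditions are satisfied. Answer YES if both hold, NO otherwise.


Condition (i): r(k − 1) = 36·4 = 144; λ(v − 1) = 6·24 = 144. Match? YES.
Condition (ii): bk = 180·5 = 900; vr = 25·36 = 900. Match? YES.
Both conditions hold? YES.

YES


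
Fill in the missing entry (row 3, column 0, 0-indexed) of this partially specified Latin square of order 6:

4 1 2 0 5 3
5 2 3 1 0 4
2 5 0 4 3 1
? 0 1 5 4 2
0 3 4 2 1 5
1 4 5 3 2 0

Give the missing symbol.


Row 3 contains symbols [0, 1, 2, 4, 5] — missing [3].
Column 0 contains symbols [0, 1, 2, 4, 5] — missing [3].
The missing symbol must appear in both missing sets; intersection = [3].
Therefore the hidden value is 3.

Missing value = 3.


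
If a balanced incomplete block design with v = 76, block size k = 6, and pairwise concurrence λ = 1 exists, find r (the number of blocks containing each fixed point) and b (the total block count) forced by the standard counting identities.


Any 2-(v, k, λ) BIBD satisfies two necessary conditions:
  (i)  Each point sits in r blocks, and counting incidences through any fixed point gives r(k − 1) = λ(v − 1), so r = λ(v − 1)/(k − 1).
  (ii) Total incidences bk = vr, so b = vr/k.
Step 1: r = λ(v − 1)/(k − 1) = 1·(76 − 1)/(6 − 1) = 1·75/5 = 75/5 = 15.
Step 2: b = vr/k = 76·15/6 = 1140/6 = 190.
Check integrality: r = 15 ∈ Z ✓, b = 190 ∈ Z ✓.
(These identities are necessary conditions: they determine r and b for any design with these parameters, but do not by themselves prove that one exists.)

r = 15, b = 190.


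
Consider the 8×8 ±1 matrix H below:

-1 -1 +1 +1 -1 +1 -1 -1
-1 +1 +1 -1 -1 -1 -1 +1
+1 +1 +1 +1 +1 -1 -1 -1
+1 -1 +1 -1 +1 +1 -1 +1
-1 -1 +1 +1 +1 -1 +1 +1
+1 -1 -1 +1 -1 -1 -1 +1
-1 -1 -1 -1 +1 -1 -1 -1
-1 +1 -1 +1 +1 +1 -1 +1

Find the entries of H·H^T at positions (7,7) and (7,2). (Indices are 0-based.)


Row 2 of H: [1, 1, 1, 1, 1, -1, -1, -1].
Row 7 of H: [-1, 1, -1, 1, 1, 1, -1, 1].
(H·H^T)[7][7] = Σ_j H[7][j]·H[7][j] = (-1)² + (1)² + (-1)² + (1)² + (1)² + (1)² + (-1)² + (1)² = 1 + 1 + 1 + 1 + 1 + 1 + 1 + 1 = 8.
(H·H^T)[7][2] = Σ_j H[7][j]·H[2][j] = (-1)·(1) + (1)·(1) + (-1)·(1) + (1)·(1) + (1)·(1) + (1)·(-1) + (-1)·(-1) + (1)·(-1) = -1 + 1 + -1 + 1 + 1 + -1 + 1 + -1 = 0.
So rows 7 and 2 are orthogonal; the diagonal entry equals n = 8.

(7,7) entry = 8; (7,2) entry = 0.


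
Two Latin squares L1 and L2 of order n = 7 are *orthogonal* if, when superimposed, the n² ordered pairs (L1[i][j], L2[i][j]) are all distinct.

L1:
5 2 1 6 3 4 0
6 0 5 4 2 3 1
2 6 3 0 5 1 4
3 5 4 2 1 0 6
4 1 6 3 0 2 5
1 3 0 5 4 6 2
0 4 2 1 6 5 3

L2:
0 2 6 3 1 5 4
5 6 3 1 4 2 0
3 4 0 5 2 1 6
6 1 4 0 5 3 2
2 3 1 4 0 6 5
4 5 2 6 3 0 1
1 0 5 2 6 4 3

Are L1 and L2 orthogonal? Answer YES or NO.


Form the n² = 49 superimposed pairs (L1[i][j], L2[i][j]), row by row (rows and columns indexed from 0):
row 0: (5,0) (2,2) (1,6) (6,3) (3,1) (4,5) (0,4)
row 1: (6,5) (0,6) (5,3) (4,1) (2,4) (3,2) (1,0)
row 2: (2,3) (6,4) (3,0) (0,5) (5,2) (1,1) (4,6)
row 3: (3,6) (5,1) (4,4) (2,0) (1,5) (0,3) (6,2)
row 4: (4,2) (1,3) (6,1) (3,4) (0,0) (2,6) (5,5)
row 5: (1,4) (3,5) (0,2) (5,6) (4,3) (6,0) (2,1)
row 6: (0,1) (4,0) (2,5) (1,2) (6,6) (5,4) (3,3)
Orthogonality requires all 49 pairs distinct.
Check by first coordinate: for each symbol s of L1, list the L2 entries in the n cells where L1 = s; they must all differ.
  L1 = 0: L2 entries (in reading order) 4, 6, 5, 3, 0, 2, 1 — all 7 distinct ✓
  L1 = 1: L2 entries (in reading order) 6, 0, 1, 5, 3, 4, 2 — all 7 distinct ✓
  L1 = 2: L2 entries (in reading order) 2, 4, 3, 0, 6, 1, 5 — all 7 distinct ✓
  L1 = 3: L2 entries (in reading order) 1, 2, 0, 6, 4, 5, 3 — all 7 distinct ✓
  L1 = 4: L2 entries (in reading order) 5, 1, 6, 4, 2, 3, 0 — all 7 distinct ✓
  L1 = 5: L2 entries (in reading order) 0, 3, 2, 1, 5, 6, 4 — all 7 distinct ✓
  L1 = 6: L2 entries (in reading order) 3, 5, 4, 2, 1, 0, 6 — all 7 distinct ✓
Every symbol of L1 meets every symbol of L2 exactly once, so all 49 pairs are distinct (49 of 49).
Conclusion: YES.

YES


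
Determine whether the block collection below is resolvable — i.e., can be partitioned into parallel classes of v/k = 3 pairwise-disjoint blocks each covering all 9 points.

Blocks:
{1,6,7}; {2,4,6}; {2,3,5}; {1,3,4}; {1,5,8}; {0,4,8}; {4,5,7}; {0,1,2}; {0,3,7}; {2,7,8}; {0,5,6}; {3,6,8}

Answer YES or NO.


v = 9, block size k = 3, number of blocks = 12.
For resolvability, blocks must partition into parallel classes of size v/k = 3.
Total blocks must therefore be a multiple of 3: 12 = 3·4 + 0 ⇒ divisible ✓.
Greedy packing gives 4 candidate class(es). Each should be a full parallel class (size 3, covers all 9 points).
  Class 1 (3 blocks): {1,6,7}; {2,3,5}; {0,4,8}. Points covered: [0, 1, 2, 3, 4, 5, 6, 7, 8].
  Class 2 (3 blocks): {2,4,6}; {1,5,8}; {0,3,7}. Points covered: [0, 1, 2, 3, 4, 5, 6, 7, 8].
  Class 3 (3 blocks): {1,3,4}; {2,7,8}; {0,5,6}. Points covered: [0, 1, 2, 3, 4, 5, 6, 7, 8].
  Class 4 (3 blocks): {4,5,7}; {0,1,2}; {3,6,8}. Points covered: [0, 1, 2, 3, 4, 5, 6, 7, 8].
All classes full (size 3)? YES. All classes cover every point? YES.
Resolvable? YES.

YES


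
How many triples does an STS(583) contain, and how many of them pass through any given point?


An STS(v) is a 2-(v, 3, 1) BIBD: block size k = 3, λ = 1.
Replication: r(k − 1) = λ(v − 1) ⇒ r·2 = 583 − 1 = 582 ⇒ r = 291.
Block count: bk = vr ⇒ b·3 = 583·291 = 169653 ⇒ b = 56551.

r = 291, b = 56551.


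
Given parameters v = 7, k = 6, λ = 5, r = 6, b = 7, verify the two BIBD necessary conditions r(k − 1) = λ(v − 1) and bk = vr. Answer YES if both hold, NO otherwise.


Condition (i): r(k − 1) = 6·5 = 30; λ(v − 1) = 5·6 = 30. Match? YES.
Condition (ii): bk = 7·6 = 42; vr = 7·6 = 42. Match? YES.
Both conditions hold? YES.

YES


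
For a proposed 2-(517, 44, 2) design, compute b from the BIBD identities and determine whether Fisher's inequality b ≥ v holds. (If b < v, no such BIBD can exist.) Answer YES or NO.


b = λv(v − 1)/(k(k − 1)) = 2·517·516/(44·43) = 533544/1892 = 282.
Compare with v = 517: b < v, so Fisher's inequality fails.

NO


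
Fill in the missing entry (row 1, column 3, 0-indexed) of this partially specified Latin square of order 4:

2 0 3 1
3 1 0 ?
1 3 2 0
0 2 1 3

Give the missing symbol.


Row 1 contains symbols [0, 1, 3] — missing [2].
Column 3 contains symbols [0, 1, 3] — missing [2].
The missing symbol must appear in both missing sets; intersection = [2].
Therefore the hidden value is 2.

Missing value = 2.


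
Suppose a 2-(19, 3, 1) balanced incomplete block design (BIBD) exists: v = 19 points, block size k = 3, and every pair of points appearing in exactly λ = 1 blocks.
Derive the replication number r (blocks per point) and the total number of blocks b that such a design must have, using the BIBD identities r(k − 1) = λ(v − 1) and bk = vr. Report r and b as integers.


Any 2-(v, k, λ) BIBD satisfies two necessary conditions:
  (i)  Each point sits in r blocks, and counting incidences through any fixed point gives r(k − 1) = λ(v − 1), so r = λ(v − 1)/(k − 1).
  (ii) Total incidences bk = vr, so b = vr/k.
Step 1: r = λ(v − 1)/(k − 1) = 1·(19 − 1)/(3 − 1) = 1·18/2 = 18/2 = 9.
Step 2: b = vr/k = 19·9/3 = 171/3 = 57.
Check integrality: r = 9 ∈ Z ✓, b = 57 ∈ Z ✓.
(These identities are necessary conditions: they determine r and b for any design with these parameters, but do not by themselves prove that one exists.)

r = 9, b = 57.


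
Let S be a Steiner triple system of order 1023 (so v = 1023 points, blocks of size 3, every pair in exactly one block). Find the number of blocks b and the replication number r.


An STS(v) is a 2-(v, 3, 1) BIBD: block size k = 3, λ = 1.
Replication: r(k − 1) = λ(v − 1) ⇒ r·2 = 1023 − 1 = 1022 ⇒ r = 511.
Block count: bk = vr ⇒ b·3 = 1023·511 = 522753 ⇒ b = 174251.
(Check via b = v(v − 1)/6 = 1023·1022/6 = 1045506/6 = 174251.)

r = 511, b = 174251.


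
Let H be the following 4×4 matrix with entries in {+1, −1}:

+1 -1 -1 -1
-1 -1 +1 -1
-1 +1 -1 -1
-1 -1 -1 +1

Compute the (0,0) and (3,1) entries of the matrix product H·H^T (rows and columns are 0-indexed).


Row 0 of H: [1, -1, -1, -1].
Row 1 of H: [-1, -1, 1, -1].
Row 3 of H: [-1, -1, -1, 1].
(H·H^T)[0][0] = Σ_j H[0][j]·H[0][j] = (1)² + (-1)² + (-1)² + (-1)² = 1 + 1 + 1 + 1 = 4.
(H·H^T)[3][1] = Σ_j H[3][j]·H[1][j] = (-1)·(-1) + (-1)·(-1) + (-1)·(1) + (1)·(-1) = 1 + 1 + -1 + -1 = 0.
So rows 3 and 1 are orthogonal; the diagonal entry equals n = 4.

(0,0) entry = 4; (3,1) entry = 0.


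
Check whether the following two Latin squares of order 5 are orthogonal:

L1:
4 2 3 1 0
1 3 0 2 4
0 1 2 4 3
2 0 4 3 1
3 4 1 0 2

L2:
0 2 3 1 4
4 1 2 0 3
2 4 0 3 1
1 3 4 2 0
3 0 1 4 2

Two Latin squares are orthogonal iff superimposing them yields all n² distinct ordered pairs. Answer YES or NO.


Form the n² = 25 superimposed pairs (L1[i][j], L2[i][j]), row by row (rows and columns indexed from 0):
row 0: (4,0) (2,2) (3,3) (1,1) (0,4)
row 1: (1,4) (3,1) (0,2) (2,0) (4,3)
row 2: (0,2) (1,4) (2,0) (4,3) (3,1)
row 3: (2,1) (0,3) (4,4) (3,2) (1,0)
row 4: (3,3) (4,0) (1,1) (0,4) (2,2)
Orthogonality requires all 25 pairs distinct.
But the pair (0,2) repeats: cell (1,2) has L1 = 0, L2 = 2, and cell (2,0) has L1 = 0, L2 = 2.
A repeated pair means some other pair never occurs (only 15 distinct pairs out of 25), so the squares are not orthogonal.
Conclusion: NO.

NO


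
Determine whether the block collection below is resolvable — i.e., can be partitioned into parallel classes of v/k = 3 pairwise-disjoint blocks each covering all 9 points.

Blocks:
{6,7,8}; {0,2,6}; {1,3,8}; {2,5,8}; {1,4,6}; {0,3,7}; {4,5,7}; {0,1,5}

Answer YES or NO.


v = 9, block size k = 3, number of blocks = 8.
For resolvability, blocks must partition into parallel classes of size v/k = 3.
Total blocks must therefore be a multiple of 3: 8 = 3·2 + 2 ⇒ not divisible ✗.
Resolvable? NO.

NO


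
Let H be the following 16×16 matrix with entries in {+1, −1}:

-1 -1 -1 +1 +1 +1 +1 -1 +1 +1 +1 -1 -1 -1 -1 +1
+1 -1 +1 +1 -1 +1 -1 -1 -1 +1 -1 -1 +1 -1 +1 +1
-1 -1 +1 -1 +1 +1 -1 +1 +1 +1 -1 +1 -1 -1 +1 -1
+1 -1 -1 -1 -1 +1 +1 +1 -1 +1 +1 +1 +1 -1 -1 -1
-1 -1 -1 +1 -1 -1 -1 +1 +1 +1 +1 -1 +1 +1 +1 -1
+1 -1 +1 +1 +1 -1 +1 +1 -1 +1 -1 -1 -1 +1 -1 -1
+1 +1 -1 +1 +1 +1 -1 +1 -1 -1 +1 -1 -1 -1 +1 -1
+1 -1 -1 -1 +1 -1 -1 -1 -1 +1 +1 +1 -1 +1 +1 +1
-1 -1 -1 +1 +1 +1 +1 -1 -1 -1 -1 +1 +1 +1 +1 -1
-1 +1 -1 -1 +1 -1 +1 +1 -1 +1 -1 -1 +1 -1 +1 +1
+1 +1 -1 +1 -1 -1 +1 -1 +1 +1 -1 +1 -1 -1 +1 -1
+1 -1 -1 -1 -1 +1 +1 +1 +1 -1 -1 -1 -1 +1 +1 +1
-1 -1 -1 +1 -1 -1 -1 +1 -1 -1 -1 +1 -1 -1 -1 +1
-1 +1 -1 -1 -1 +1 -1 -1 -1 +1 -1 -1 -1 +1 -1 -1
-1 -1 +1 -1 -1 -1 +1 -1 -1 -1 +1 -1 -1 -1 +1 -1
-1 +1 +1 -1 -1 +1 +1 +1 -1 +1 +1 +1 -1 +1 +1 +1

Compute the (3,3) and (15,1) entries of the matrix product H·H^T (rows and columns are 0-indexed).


Row 1 of H: [1, -1, 1, 1, -1, 1, -1, -1, -1, 1, -1, -1, 1, -1, 1, 1].
Row 3 of H: [1, -1, -1, -1, -1, 1, 1, 1, -1, 1, 1, 1, 1, -1, -1, -1].
Row 15 of H: [-1, 1, 1, -1, -1, 1, 1, 1, -1, 1, 1, 1, -1, 1, 1, 1].
(H·H^T)[3][3] = Σ_j H[3][j]·H[3][j] = (1)² + (-1)² + (-1)² + (-1)² + (-1)² + (1)² + (1)² + (1)² + (-1)² + (1)² + (1)² + (1)² + (1)² + (-1)² + (-1)² + (-1)² = 1 + 1 + 1 + 1 + 1 + 1 + 1 + 1 + 1 + 1 + 1 + 1 + 1 + 1 + 1 + 1 = 16.
(H·H^T)[15][1] = Σ_j H[15][j]·H[1][j] = (-1)·(1) + (1)·(-1) + (1)·(1) + (-1)·(1) + (-1)·(-1) + (1)·(1) + (1)·(-1) + (1)·(-1) + (-1)·(-1) + (1)·(1) + (1)·(-1) + (1)·(-1) + (-1)·(1) + (1)·(-1) + (1)·(1) + (1)·(1) = -1 + -1 + 1 + -1 + 1 + 1 + -1 + -1 + 1 + 1 + -1 + -1 + -1 + -1 + 1 + 1 = -2.
Rows 15 and 1 are not orthogonal (dot product = -2 ≠ 0), so H is not a Hadamard matrix.

(3,3) entry = 16; (15,1) entry = -2.


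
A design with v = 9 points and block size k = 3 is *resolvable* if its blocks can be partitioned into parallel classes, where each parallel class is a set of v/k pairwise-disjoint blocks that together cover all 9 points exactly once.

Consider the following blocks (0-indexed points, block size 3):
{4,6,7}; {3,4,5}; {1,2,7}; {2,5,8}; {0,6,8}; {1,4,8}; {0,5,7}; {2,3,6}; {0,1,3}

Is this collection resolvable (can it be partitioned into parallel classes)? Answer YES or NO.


v = 9, block size k = 3, number of blocks = 9.
For resolvability, blocks must partition into parallel classes of size v/k = 3.
Total blocks must therefore be a multiple of 3: 9 = 3·3 + 0 ⇒ divisible ✓.
Greedy packing gives 3 candidate class(es). Each should be a full parallel class (size 3, covers all 9 points).
  Class 1 (3 blocks): {4,6,7}; {2,5,8}; {0,1,3}. Points covered: [0, 1, 2, 3, 4, 5, 6, 7, 8].
  Class 2 (3 blocks): {3,4,5}; {1,2,7}; {0,6,8}. Points covered: [0, 1, 2, 3, 4, 5, 6, 7, 8].
  Class 3 (3 blocks): {1,4,8}; {0,5,7}; {2,3,6}. Points covered: [0, 1, 2, 3, 4, 5, 6, 7, 8].
All classes full (size 3)? YES. All classes cover every point? YES.
Resolvable? YES.

YES


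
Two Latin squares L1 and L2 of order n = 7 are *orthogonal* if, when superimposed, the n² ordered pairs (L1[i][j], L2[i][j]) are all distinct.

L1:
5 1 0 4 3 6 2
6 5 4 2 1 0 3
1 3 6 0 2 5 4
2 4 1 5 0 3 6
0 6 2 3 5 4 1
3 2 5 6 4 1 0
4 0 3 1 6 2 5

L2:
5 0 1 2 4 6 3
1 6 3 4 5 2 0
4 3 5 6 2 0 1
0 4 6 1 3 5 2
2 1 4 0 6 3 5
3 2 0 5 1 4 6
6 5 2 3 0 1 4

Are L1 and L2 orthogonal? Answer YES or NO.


Form the n² = 49 superimposed pairs (L1[i][j], L2[i][j]), row by row (rows and columns indexed from 0):
row 0: (5,5) (1,0) (0,1) (4,2) (3,4) (6,6) (2,3)
row 1: (6,1) (5,6) (4,3) (2,4) (1,5) (0,2) (3,0)
row 2: (1,4) (3,3) (6,5) (0,6) (2,2) (5,0) (4,1)
row 3: (2,0) (4,4) (1,6) (5,1) (0,3) (3,5) (6,2)
row 4: (0,2) (6,1) (2,4) (3,0) (5,6) (4,3) (1,5)
row 5: (3,3) (2,2) (5,0) (6,5) (4,1) (1,4) (0,6)
row 6: (4,6) (0,5) (3,2) (1,3) (6,0) (2,1) (5,4)
Orthogonality requires all 49 pairs distinct.
But the pair (0,2) repeats: cell (1,5) has L1 = 0, L2 = 2, and cell (4,0) has L1 = 0, L2 = 2.
A repeated pair means some other pair never occurs (only 35 distinct pairs out of 49), so the squares are not orthogonal.
Conclusion: NO.

NO


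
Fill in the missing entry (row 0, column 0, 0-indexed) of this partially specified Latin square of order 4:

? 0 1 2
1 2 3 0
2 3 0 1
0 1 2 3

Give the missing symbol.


Row 0 contains symbols [0, 1, 2] — missing [3].
Column 0 contains symbols [0, 1, 2] — missing [3].
The missing symbol must appear in both missing sets; intersection = [3].
Therefore the hidden value is 3.

Missing value = 3.


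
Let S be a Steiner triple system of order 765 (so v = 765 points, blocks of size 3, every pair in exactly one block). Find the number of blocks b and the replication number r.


An STS(v) is a 2-(v, 3, 1) BIBD: block size k = 3, λ = 1.
Replication: r(k − 1) = λ(v − 1) ⇒ r·2 = 765 − 1 = 764 ⇒ r = 382.
Block count: b = v(v − 1)/6 = 765·764/6 = 584460/6 = 97410.

r = 382, b = 97410.


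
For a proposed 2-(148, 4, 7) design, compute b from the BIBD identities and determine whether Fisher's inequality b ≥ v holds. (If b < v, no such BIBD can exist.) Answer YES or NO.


b = λv(v − 1)/(k(k − 1)) = 7·148·147/(4·3) = 152292/12 = 12691.
Compare with v = 148: b ≥ v, so Fisher's inequality holds.

YES


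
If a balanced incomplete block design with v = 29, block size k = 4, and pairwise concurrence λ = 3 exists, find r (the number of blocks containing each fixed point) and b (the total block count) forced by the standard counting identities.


Any 2-(v, k, λ) BIBD satisfies two necessary conditions:
  (i)  Each point sits in r blocks, and counting incidences through any fixed point gives r(k − 1) = λ(v − 1), so r = λ(v − 1)/(k − 1).
  (ii) Total incidences bk = vr, so b = vr/k.
Step 1: r = λ(v − 1)/(k − 1) = 3·(29 − 1)/(4 − 1) = 3·28/3 = 84/3 = 28.
Step 2: b = vr/k = 29·28/4 = 812/4 = 203.
Check integrality: r = 28 ∈ Z ✓, b = 203 ∈ Z ✓.
(These identities are necessary conditions: they determine r and b for any design with these parameters, but do not by themselves prove that one exists.)

r = 28, b = 203.


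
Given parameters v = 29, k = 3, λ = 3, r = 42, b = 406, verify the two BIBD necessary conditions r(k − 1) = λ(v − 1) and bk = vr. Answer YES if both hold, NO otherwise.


Condition (i): r(k − 1) = 42·2 = 84; λ(v − 1) = 3·28 = 84. Match? YES.
Condition (ii): bk = 406·3 = 1218; vr = 29·42 = 1218. Match? YES.
Both conditions hold? YES.

YES


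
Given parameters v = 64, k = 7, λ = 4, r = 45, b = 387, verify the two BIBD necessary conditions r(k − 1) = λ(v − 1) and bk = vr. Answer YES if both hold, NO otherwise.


Condition (i): r(k − 1) = 45·6 = 270; λ(v − 1) = 4·63 = 252. Match? NO.
Condition (ii): bk = 387·7 = 2709; vr = 64·45 = 2880. Match? NO.
Both conditions hold? NO.

NO


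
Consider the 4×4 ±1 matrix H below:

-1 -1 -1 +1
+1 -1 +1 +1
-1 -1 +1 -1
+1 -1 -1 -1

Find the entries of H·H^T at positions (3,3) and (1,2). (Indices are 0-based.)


Row 1 of H: [1, -1, 1, 1].
Row 2 of H: [-1, -1, 1, -1].
Row 3 of H: [1, -1, -1, -1].
(H·H^T)[3][3] = Σ_j H[3][j]·H[3][j] = (1)² + (-1)² + (-1)² + (-1)² = 1 + 1 + 1 + 1 = 4.
(H·H^T)[1][2] = Σ_j H[1][j]·H[2][j] = (1)·(-1) + (-1)·(-1) + (1)·(1) + (1)·(-1) = -1 + 1 + 1 + -1 = 0.
So rows 1 and 2 are orthogonal; the diagonal entry equals n = 4.

(3,3) entry = 4; (1,2) entry = 0.


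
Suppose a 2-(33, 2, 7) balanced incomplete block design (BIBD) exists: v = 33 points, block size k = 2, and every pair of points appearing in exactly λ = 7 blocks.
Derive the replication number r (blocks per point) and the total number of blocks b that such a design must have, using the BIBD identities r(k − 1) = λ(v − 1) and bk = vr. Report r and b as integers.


Any 2-(v, k, λ) BIBD satisfies two necessary conditions:
  (i)  Each point sits in r blocks, and counting incidences through any fixed point gives r(k − 1) = λ(v − 1), so r = λ(v − 1)/(k − 1).
  (ii) Total incidences bk = vr, so b = vr/k.
Step 1: r = λ(v − 1)/(k − 1) = 7·(33 − 1)/(2 − 1) = 7·32/1 = 224/1 = 224.
Step 2: b = vr/k = 33·224/2 = 7392/2 = 3696.
Check integrality: r = 224 ∈ Z ✓, b = 3696 ∈ Z ✓.
(These identities are necessary conditions: they determine r and b for any design with these parameters, but do not by themselves prove that one exists.)

r = 224, b = 3696.


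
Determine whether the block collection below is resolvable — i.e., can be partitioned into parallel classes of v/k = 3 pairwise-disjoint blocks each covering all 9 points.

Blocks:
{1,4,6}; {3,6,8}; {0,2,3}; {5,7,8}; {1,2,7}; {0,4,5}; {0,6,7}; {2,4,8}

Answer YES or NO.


v = 9, block size k = 3, number of blocks = 8.
For resolvability, blocks must partition into parallel classes of size v/k = 3.
Total blocks must therefore be a multiple of 3: 8 = 3·2 + 2 ⇒ not divisible ✗.
Resolvable? NO.

NO
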